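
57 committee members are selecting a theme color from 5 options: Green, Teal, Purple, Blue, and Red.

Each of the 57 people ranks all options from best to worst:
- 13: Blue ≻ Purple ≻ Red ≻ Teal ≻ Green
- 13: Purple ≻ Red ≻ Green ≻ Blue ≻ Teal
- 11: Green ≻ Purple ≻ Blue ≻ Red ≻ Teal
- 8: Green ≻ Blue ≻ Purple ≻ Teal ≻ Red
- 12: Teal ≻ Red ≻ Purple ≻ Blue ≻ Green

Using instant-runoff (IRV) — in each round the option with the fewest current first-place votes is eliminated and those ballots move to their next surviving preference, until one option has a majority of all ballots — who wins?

Round 1: Green 19, Teal 12, Purple 13, Blue 13, Red 0. Red eliminated.
Round 2: Green 19, Teal 12, Purple 13, Blue 13. Teal eliminated.
Round 3: Green 19, Purple 25, Blue 13. Blue eliminated.
Round 4: Green 19, Purple 38. Purple has a majority (≥29).

Purple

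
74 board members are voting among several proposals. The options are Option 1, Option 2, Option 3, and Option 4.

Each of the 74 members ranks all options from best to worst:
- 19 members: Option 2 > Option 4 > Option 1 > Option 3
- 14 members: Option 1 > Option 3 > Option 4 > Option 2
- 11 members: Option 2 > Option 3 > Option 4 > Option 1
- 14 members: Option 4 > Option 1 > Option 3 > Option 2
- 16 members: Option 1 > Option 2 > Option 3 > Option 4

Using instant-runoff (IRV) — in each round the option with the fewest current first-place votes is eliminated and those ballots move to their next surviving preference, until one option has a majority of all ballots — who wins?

Round 1: Option 1 30, Option 2 30, Option 3 0, Option 4 14. Option 3 eliminated.
Round 2: Option 1 30, Option 2 30, Option 4 14. Option 4 eliminated.
Round 3: Option 1 44, Option 2 30. Option 1 has a majority (≥38).

Option 1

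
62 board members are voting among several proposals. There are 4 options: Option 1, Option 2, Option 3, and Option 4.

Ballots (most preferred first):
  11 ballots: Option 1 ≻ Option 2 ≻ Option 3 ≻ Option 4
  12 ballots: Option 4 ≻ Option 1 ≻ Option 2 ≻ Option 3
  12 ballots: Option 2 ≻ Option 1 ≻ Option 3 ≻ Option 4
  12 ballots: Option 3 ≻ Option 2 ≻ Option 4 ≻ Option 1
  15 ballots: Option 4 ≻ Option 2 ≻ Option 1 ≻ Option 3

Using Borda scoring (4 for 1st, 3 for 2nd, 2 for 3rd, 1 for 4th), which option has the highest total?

Option 2

Option 1: 11×4 + 12×3 + 12×3 + 12×1 + 15×2 = 158
Option 2: 11×3 + 12×2 + 12×4 + 12×3 + 15×3 = 186
Option 3: 11×2 + 12×1 + 12×2 + 12×4 + 15×1 = 121
Option 4: 11×1 + 12×4 + 12×1 + 12×2 + 15×4 = 155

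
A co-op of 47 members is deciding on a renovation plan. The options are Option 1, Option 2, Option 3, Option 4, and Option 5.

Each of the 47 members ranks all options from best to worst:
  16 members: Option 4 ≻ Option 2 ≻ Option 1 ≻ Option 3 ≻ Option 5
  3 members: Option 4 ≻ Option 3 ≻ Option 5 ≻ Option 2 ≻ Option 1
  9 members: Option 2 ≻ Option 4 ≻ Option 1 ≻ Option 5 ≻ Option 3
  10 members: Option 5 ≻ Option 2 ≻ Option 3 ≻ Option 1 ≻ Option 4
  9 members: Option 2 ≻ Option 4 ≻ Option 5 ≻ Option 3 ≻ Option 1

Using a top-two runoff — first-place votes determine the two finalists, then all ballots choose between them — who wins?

Round 1 first-place votes: Option 1 0, Option 2 18, Option 3 0, Option 4 19, Option 5 10. Option 4 and Option 2 advance.
Runoff: Option 4 is ranked above Option 2 on 19 ballots, Option 2 above Option 4 on 28.

Option 2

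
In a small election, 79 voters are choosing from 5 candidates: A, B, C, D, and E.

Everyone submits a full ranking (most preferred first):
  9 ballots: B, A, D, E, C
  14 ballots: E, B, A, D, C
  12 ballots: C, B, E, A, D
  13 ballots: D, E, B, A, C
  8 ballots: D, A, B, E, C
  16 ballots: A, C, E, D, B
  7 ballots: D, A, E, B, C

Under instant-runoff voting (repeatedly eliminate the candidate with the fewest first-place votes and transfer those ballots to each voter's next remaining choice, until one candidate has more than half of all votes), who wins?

Round 1: A 16, B 9, C 12, D 28, E 14. B eliminated.
Round 2: A 25, C 12, D 28, E 14. C eliminated.
Round 3: A 25, D 28, E 26. A eliminated.
Round 4: D 37, E 42. E has a majority (≥40).

E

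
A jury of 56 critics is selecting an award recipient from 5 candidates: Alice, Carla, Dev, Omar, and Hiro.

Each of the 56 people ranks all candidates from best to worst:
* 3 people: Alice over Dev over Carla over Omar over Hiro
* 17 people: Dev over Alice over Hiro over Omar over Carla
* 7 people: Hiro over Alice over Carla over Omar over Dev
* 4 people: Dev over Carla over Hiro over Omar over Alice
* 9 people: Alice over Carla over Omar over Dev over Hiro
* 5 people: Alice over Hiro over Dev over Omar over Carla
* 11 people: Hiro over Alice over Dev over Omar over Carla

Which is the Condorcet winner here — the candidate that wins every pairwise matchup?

Alice

Alice vs Carla: 52–4
Alice vs Dev: 35–21
Alice vs Omar: 52–4
Alice vs Hiro: 34–22
Alice beats every other candidate.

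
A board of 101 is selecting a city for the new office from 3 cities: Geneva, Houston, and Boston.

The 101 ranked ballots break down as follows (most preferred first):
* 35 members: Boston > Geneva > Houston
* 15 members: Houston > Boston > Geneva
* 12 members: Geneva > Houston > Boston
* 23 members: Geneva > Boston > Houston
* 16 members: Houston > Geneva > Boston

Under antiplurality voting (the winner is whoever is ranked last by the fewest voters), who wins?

Geneva

Last-place votes: Geneva 15, Houston 58, Boston 28.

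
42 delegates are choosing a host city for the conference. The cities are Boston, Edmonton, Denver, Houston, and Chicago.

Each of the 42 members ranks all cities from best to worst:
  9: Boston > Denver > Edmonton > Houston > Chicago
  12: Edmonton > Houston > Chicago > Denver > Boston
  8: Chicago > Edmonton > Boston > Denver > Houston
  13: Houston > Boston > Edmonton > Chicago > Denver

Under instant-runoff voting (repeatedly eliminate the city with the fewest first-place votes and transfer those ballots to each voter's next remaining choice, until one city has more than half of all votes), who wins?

Edmonton

Round 1: Boston 9, Edmonton 12, Denver 0, Houston 13, Chicago 8. Denver eliminated.
Round 2: Boston 9, Edmonton 12, Houston 13, Chicago 8. Chicago eliminated.
Round 3: Boston 9, Edmonton 20, Houston 13. Boston eliminated.
Round 4: Edmonton 29, Houston 13. Edmonton has a majority (≥22).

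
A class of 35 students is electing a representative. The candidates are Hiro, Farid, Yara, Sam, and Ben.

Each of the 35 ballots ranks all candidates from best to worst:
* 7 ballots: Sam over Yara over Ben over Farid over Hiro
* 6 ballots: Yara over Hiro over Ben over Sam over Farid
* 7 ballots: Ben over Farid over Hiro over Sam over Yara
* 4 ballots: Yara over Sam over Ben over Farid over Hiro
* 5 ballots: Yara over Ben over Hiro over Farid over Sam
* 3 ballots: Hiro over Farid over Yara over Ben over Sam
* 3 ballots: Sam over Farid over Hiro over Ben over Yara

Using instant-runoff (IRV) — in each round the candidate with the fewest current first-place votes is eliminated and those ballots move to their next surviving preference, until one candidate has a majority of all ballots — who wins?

Yara

Round 1: Hiro 3, Farid 0, Yara 15, Sam 10, Ben 7. Farid eliminated.
Round 2: Hiro 3, Yara 15, Sam 10, Ben 7. Hiro eliminated.
Round 3: Yara 18, Sam 10, Ben 7. Yara has a majority (≥18).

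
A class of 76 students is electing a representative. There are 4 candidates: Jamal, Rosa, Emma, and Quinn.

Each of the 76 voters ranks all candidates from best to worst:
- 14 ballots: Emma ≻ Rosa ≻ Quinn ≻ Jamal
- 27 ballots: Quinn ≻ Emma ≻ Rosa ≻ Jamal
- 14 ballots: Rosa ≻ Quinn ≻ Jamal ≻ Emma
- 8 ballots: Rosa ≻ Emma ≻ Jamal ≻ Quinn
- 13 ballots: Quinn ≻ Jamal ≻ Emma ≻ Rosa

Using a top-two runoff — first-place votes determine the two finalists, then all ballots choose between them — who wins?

Quinn

Round 1 first-place votes: Jamal 0, Rosa 22, Emma 14, Quinn 40. Quinn and Rosa advance.
Runoff: Quinn is ranked above Rosa on 40 ballots, Rosa above Quinn on 36.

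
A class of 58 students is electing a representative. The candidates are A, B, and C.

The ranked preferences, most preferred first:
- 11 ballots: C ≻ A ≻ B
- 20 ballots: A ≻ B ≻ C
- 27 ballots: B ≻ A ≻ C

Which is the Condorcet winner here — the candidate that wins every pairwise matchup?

A

A vs B: 31–27
A vs C: 47–11
A beats every other candidate.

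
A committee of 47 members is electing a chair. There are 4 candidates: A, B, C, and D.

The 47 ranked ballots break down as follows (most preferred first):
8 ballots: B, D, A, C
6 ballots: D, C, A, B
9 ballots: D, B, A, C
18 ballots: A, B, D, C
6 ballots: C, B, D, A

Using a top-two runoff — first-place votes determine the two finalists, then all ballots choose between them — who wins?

Round 1 first-place votes: A 18, B 8, C 6, D 15. A and D advance.
Runoff: A is ranked above D on 18 ballots, D above A on 29.

D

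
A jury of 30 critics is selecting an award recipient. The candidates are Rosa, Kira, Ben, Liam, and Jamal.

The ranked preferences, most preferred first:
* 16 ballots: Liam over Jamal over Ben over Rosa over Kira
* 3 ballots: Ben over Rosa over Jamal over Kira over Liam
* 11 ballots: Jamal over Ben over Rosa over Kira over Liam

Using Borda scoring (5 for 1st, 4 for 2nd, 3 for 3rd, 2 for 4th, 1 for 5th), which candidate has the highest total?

Jamal

Rosa: 16×2 + 3×4 + 11×3 = 77
Kira: 16×1 + 3×2 + 11×2 = 44
Ben: 16×3 + 3×5 + 11×4 = 107
Liam: 16×5 + 3×1 + 11×1 = 94
Jamal: 16×4 + 3×3 + 11×5 = 128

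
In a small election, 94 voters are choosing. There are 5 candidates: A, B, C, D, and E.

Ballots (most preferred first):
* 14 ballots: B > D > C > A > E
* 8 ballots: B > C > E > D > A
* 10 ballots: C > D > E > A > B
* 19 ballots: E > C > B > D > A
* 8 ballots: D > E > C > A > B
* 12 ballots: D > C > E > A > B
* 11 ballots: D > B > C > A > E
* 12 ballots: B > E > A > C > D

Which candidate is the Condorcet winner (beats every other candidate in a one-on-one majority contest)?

C vs A: 82–12
C vs B: 49–45
C vs D: 49–45
C vs E: 55–39
C beats every other candidate.

C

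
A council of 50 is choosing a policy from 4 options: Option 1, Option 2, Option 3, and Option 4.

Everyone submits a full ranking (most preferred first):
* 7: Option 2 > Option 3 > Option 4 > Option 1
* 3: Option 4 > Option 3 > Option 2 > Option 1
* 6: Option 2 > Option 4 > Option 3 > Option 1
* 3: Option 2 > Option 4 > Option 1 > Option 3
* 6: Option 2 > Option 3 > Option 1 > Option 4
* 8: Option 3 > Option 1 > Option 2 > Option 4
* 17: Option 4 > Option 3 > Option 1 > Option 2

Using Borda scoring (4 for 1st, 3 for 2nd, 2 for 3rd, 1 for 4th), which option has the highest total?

Option 1: 7×1 + 3×1 + 6×1 + 3×2 + 6×2 + 8×3 + 17×2 = 92
Option 2: 7×4 + 3×2 + 6×4 + 3×4 + 6×4 + 8×2 + 17×1 = 127
Option 3: 7×3 + 3×3 + 6×2 + 3×1 + 6×3 + 8×4 + 17×3 = 146
Option 4: 7×2 + 3×4 + 6×3 + 3×3 + 6×1 + 8×1 + 17×4 = 135

Option 3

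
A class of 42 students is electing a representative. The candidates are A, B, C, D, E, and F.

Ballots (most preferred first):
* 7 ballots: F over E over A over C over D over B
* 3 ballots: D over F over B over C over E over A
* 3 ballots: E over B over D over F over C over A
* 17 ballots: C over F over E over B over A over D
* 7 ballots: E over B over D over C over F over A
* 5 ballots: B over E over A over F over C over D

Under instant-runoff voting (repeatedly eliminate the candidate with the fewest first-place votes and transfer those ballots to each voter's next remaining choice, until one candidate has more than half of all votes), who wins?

E

Round 1: A 0, B 5, C 17, D 3, E 10, F 7. A eliminated.
Round 2: B 5, C 17, D 3, E 10, F 7. D eliminated.
Round 3: B 5, C 17, E 10, F 10. B eliminated.
Round 4: C 17, E 15, F 10. F eliminated.
Round 5: C 20, E 22. E has a majority (≥22).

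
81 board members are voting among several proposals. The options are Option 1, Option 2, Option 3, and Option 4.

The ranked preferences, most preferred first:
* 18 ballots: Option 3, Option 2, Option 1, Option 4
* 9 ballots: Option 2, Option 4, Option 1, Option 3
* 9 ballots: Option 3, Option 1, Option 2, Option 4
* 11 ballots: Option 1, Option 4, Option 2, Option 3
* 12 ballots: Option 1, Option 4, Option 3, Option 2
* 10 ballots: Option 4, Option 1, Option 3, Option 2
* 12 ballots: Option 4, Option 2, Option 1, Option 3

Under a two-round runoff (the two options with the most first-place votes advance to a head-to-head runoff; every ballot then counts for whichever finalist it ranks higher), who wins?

Option 1

Round 1 first-place votes: Option 1 23, Option 2 9, Option 3 27, Option 4 22. Option 3 and Option 1 advance.
Runoff: Option 3 is ranked above Option 1 on 27 ballots, Option 1 above Option 3 on 54.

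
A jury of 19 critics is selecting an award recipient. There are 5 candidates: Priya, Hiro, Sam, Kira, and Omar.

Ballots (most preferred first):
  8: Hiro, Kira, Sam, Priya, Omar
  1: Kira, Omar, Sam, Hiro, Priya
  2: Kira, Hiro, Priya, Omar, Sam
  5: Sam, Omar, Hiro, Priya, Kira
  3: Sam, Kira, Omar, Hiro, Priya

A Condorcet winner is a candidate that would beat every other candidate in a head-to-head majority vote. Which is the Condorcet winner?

Hiro

Hiro vs Priya: 19–0
Hiro vs Sam: 10–9
Hiro vs Kira: 13–6
Hiro vs Omar: 10–9
Hiro beats every other candidate.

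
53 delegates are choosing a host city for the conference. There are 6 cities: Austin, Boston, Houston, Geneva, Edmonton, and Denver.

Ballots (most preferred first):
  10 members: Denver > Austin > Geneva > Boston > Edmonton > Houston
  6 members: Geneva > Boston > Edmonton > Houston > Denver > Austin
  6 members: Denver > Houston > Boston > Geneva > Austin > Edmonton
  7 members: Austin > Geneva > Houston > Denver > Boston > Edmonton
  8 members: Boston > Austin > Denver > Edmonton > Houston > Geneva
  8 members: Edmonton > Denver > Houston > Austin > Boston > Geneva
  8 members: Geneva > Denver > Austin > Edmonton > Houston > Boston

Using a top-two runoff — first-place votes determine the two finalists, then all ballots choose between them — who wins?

Round 1 first-place votes: Austin 7, Boston 8, Houston 0, Geneva 14, Edmonton 8, Denver 16. Denver and Geneva advance.
Runoff: Denver is ranked above Geneva on 32 ballots, Geneva above Denver on 21.

Denver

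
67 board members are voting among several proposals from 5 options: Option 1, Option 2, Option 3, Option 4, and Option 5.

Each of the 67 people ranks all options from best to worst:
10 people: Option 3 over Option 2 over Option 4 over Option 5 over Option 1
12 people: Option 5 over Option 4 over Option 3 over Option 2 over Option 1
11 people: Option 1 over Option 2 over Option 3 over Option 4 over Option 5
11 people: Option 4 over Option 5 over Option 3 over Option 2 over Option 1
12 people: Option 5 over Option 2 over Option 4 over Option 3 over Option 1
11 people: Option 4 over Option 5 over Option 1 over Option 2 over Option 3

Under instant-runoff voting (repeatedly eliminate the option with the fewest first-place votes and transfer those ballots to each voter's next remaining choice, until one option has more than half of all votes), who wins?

Round 1: Option 1 11, Option 2 0, Option 3 10, Option 4 22, Option 5 24. Option 2 eliminated.
Round 2: Option 1 11, Option 3 10, Option 4 22, Option 5 24. Option 3 eliminated.
Round 3: Option 1 11, Option 4 32, Option 5 24. Option 1 eliminated.
Round 4: Option 4 43, Option 5 24. Option 4 has a majority (≥34).

Option 4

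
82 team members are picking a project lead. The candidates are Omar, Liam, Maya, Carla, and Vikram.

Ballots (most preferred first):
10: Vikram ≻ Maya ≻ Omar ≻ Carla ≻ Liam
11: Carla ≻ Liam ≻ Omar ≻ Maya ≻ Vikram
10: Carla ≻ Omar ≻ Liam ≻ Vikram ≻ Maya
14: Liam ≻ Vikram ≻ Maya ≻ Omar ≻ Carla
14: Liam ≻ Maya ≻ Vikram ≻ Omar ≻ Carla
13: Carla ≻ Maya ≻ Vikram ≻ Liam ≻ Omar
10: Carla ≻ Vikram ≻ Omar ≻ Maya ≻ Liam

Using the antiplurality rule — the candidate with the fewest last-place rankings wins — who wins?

Last-place votes: Omar 13, Liam 20, Maya 10, Carla 28, Vikram 11.

Maya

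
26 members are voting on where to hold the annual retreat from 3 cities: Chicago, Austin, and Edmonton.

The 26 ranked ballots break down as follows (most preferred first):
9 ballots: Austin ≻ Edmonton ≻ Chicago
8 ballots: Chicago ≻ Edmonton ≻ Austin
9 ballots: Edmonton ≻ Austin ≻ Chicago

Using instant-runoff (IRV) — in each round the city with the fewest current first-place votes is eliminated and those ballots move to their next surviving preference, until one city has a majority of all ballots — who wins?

Round 1: Chicago 8, Austin 9, Edmonton 9. Chicago eliminated.
Round 2: Austin 9, Edmonton 17. Edmonton has a majority (≥14).

Edmonton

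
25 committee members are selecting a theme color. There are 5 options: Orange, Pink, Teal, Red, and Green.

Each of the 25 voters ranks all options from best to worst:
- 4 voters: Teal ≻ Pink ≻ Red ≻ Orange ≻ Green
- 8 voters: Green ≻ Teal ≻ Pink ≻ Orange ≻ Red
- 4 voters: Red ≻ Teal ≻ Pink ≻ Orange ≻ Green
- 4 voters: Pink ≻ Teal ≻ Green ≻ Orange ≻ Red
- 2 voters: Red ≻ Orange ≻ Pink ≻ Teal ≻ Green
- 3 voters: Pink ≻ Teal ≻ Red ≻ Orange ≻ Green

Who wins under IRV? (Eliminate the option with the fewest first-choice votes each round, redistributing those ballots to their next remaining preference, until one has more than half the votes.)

Round 1: Orange 0, Pink 7, Teal 4, Red 6, Green 8. Orange eliminated.
Round 2: Pink 7, Teal 4, Red 6, Green 8. Teal eliminated.
Round 3: Pink 11, Red 6, Green 8. Red eliminated.
Round 4: Pink 17, Green 8. Pink has a majority (≥13).

Pink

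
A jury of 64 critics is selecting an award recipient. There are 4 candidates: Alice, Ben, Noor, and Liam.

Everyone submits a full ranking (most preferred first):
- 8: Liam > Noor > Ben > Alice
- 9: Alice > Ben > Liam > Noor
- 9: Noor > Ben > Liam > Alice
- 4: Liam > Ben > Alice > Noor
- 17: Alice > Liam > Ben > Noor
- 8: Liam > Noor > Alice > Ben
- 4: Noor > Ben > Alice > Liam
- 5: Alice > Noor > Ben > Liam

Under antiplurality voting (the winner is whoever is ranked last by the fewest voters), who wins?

Last-place votes: Alice 17, Ben 8, Noor 30, Liam 9.

Ben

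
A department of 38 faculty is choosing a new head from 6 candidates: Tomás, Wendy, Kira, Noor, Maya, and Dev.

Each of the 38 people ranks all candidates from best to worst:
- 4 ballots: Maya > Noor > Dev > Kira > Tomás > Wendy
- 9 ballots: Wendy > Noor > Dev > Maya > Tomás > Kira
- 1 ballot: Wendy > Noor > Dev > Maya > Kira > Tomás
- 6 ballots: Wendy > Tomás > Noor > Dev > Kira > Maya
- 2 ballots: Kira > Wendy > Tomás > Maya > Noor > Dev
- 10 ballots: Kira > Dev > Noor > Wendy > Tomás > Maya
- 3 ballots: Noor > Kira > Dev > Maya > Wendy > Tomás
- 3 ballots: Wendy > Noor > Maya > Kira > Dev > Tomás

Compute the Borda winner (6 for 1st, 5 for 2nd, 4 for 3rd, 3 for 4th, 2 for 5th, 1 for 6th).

Tomás: 4×2 + 9×2 + 1×1 + 6×5 + 2×4 + 10×2 + 3×1 + 3×1 = 91
Wendy: 4×1 + 9×6 + 1×6 + 6×6 + 2×5 + 10×3 + 3×2 + 3×6 = 164
Kira: 4×3 + 9×1 + 1×2 + 6×2 + 2×6 + 10×6 + 3×5 + 3×3 = 131
Noor: 4×5 + 9×5 + 1×5 + 6×4 + 2×2 + 10×4 + 3×6 + 3×5 = 171
Maya: 4×6 + 9×3 + 1×3 + 6×1 + 2×3 + 10×1 + 3×3 + 3×4 = 97
Dev: 4×4 + 9×4 + 1×4 + 6×3 + 2×1 + 10×5 + 3×4 + 3×2 = 144

Noor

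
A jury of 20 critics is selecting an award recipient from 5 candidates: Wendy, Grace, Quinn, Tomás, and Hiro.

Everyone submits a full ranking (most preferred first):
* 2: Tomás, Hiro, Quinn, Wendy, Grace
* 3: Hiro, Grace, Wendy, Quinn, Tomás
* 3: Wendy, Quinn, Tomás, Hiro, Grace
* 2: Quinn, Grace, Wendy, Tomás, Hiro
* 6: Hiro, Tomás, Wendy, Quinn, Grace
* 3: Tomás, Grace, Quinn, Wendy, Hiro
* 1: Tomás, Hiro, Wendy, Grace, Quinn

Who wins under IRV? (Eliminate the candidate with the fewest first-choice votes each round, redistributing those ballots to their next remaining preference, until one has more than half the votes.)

Tomás

Round 1: Wendy 3, Grace 0, Quinn 2, Tomás 6, Hiro 9. Grace eliminated.
Round 2: Wendy 3, Quinn 2, Tomás 6, Hiro 9. Quinn eliminated.
Round 3: Wendy 5, Tomás 6, Hiro 9. Wendy eliminated.
Round 4: Tomás 11, Hiro 9. Tomás has a majority (≥11).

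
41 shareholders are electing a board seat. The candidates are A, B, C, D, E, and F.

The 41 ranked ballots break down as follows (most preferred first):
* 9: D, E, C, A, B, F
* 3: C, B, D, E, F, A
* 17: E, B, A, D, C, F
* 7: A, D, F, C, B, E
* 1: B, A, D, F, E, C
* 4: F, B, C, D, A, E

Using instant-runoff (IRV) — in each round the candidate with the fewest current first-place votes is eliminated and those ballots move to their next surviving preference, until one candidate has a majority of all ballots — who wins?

Round 1: A 7, B 1, C 3, D 9, E 17, F 4. B eliminated.
Round 2: A 8, C 3, D 9, E 17, F 4. C eliminated.
Round 3: A 8, D 12, E 17, F 4. F eliminated.
Round 4: A 8, D 16, E 17. A eliminated.
Round 5: D 24, E 17. D has a majority (≥21).

D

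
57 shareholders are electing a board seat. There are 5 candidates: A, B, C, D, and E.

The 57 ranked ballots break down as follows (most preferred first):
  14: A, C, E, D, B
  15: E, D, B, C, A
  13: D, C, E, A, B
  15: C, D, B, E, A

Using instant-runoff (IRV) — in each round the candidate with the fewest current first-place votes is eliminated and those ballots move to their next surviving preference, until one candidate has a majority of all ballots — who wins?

C

Round 1: A 14, B 0, C 15, D 13, E 15. B eliminated.
Round 2: A 14, C 15, D 13, E 15. D eliminated.
Round 3: A 14, C 28, E 15. A eliminated.
Round 4: C 42, E 15. C has a majority (≥29).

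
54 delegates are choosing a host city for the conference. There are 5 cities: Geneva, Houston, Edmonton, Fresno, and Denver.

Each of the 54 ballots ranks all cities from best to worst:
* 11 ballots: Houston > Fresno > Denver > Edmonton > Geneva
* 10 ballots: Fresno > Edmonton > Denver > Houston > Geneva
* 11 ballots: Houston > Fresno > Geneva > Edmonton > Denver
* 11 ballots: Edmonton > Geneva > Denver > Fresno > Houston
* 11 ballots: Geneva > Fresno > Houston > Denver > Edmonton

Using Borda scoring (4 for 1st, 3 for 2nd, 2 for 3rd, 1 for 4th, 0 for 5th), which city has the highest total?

Geneva: 11×0 + 10×0 + 11×2 + 11×3 + 11×4 = 99
Houston: 11×4 + 10×1 + 11×4 + 11×0 + 11×2 = 120
Edmonton: 11×1 + 10×3 + 11×1 + 11×4 + 11×0 = 96
Fresno: 11×3 + 10×4 + 11×3 + 11×1 + 11×3 = 150
Denver: 11×2 + 10×2 + 11×0 + 11×2 + 11×1 = 75

Fresno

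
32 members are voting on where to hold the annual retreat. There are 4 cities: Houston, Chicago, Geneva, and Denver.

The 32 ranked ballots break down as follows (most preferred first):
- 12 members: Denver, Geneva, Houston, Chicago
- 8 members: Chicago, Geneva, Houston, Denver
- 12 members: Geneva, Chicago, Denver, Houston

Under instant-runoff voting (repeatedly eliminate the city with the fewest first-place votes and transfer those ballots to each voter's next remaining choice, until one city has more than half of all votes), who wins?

Round 1: Houston 0, Chicago 8, Geneva 12, Denver 12. Houston eliminated.
Round 2: Chicago 8, Geneva 12, Denver 12. Chicago eliminated.
Round 3: Geneva 20, Denver 12. Geneva has a majority (≥17).

Geneva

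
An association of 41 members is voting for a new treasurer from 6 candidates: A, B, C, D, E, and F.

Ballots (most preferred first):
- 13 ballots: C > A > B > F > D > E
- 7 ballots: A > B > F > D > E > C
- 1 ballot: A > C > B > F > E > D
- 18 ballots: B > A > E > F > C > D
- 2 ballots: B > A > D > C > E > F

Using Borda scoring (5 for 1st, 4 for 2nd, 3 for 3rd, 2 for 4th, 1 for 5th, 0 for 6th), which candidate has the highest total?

A: 13×4 + 7×5 + 1×5 + 18×4 + 2×4 = 172
B: 13×3 + 7×4 + 1×3 + 18×5 + 2×5 = 170
C: 13×5 + 7×0 + 1×4 + 18×1 + 2×2 = 91
D: 13×1 + 7×2 + 1×0 + 18×0 + 2×3 = 33
E: 13×0 + 7×1 + 1×1 + 18×3 + 2×1 = 64
F: 13×2 + 7×3 + 1×2 + 18×2 + 2×0 = 85

A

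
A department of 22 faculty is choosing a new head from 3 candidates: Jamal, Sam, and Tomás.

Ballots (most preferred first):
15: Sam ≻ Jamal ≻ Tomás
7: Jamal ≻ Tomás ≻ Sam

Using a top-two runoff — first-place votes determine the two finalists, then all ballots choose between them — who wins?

Round 1 first-place votes: Jamal 7, Sam 15, Tomás 0. Sam and Jamal advance.
Runoff: Sam is ranked above Jamal on 15 ballots, Jamal above Sam on 7.

Sam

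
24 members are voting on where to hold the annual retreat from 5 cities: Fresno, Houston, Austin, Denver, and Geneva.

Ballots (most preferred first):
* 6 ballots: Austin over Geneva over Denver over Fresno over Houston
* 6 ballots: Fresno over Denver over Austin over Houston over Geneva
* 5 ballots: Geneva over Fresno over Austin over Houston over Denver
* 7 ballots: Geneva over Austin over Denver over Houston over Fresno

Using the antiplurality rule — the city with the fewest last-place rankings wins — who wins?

Last-place votes: Fresno 7, Houston 6, Austin 0, Denver 5, Geneva 6.

Austin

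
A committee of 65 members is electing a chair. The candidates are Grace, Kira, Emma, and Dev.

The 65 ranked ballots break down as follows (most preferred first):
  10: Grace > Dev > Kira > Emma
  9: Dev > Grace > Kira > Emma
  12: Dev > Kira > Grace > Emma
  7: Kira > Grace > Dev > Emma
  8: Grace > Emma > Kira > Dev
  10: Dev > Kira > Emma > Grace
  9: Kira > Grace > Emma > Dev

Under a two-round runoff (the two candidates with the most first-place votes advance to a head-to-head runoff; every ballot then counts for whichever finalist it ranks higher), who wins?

Grace

Round 1 first-place votes: Grace 18, Kira 16, Emma 0, Dev 31. Dev and Grace advance.
Runoff: Dev is ranked above Grace on 31 ballots, Grace above Dev on 34.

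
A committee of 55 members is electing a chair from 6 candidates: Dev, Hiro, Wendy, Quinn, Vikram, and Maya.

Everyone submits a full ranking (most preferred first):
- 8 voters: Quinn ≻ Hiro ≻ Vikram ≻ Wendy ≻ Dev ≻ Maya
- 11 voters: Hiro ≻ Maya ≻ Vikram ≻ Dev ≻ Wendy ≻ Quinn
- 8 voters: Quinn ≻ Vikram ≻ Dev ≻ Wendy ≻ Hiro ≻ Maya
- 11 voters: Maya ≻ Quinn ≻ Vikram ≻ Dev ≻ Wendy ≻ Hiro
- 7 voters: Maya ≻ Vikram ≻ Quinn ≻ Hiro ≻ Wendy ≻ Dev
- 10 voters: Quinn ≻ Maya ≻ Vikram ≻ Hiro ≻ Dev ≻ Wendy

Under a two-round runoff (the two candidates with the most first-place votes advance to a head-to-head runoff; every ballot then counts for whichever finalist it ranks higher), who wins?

Maya

Round 1 first-place votes: Dev 0, Hiro 11, Wendy 0, Quinn 26, Vikram 0, Maya 18. Quinn and Maya advance.
Runoff: Quinn is ranked above Maya on 26 ballots, Maya above Quinn on 29.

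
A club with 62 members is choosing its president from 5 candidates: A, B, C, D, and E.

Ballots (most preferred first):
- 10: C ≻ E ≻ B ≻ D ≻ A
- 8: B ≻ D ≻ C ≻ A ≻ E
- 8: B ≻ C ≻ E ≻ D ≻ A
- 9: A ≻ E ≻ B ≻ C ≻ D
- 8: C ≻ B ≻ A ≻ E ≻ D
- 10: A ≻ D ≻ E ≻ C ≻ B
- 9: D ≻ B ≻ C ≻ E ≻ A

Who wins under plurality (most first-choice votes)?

A

First-place votes: A 19, B 16, C 18, D 9, E 0.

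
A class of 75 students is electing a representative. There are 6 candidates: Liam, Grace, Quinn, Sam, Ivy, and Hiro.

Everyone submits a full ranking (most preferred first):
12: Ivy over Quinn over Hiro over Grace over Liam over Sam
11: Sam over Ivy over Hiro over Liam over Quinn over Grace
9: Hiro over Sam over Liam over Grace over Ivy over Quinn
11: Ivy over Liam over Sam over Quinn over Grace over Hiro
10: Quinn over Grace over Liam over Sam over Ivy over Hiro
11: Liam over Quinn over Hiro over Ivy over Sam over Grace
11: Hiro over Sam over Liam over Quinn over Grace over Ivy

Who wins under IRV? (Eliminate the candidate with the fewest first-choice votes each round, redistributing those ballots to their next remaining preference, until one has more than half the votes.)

Liam

Round 1: Liam 11, Grace 0, Quinn 10, Sam 11, Ivy 23, Hiro 20. Grace eliminated.
Round 2: Liam 11, Quinn 10, Sam 11, Ivy 23, Hiro 20. Quinn eliminated.
Round 3: Liam 21, Sam 11, Ivy 23, Hiro 20. Sam eliminated.
Round 4: Liam 21, Ivy 34, Hiro 20. Hiro eliminated.
Round 5: Liam 41, Ivy 34. Liam has a majority (≥38).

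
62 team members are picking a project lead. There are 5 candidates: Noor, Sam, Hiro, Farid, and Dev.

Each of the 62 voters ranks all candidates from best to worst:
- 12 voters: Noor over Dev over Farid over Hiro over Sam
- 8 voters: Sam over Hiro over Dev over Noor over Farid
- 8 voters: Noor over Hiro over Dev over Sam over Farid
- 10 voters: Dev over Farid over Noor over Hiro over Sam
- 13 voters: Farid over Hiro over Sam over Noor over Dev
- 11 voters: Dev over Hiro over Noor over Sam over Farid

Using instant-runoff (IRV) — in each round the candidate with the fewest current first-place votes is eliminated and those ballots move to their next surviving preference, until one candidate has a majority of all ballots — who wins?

Noor

Round 1: Noor 20, Sam 8, Hiro 0, Farid 13, Dev 21. Hiro eliminated.
Round 2: Noor 20, Sam 8, Farid 13, Dev 21. Sam eliminated.
Round 3: Noor 20, Farid 13, Dev 29. Farid eliminated.
Round 4: Noor 33, Dev 29. Noor has a majority (≥32).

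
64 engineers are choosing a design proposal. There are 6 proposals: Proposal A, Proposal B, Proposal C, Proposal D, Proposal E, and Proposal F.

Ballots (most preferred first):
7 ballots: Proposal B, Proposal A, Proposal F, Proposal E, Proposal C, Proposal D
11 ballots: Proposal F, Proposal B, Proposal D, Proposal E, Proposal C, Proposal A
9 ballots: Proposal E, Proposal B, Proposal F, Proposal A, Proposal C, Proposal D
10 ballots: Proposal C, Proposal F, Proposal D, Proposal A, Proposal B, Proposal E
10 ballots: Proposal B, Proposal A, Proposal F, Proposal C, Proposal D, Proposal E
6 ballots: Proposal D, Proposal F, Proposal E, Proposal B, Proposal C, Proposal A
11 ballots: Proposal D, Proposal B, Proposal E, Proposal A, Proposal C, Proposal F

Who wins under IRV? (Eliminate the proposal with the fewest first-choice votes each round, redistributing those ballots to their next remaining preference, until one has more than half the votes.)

Proposal B

Round 1: Proposal A 0, Proposal B 17, Proposal C 10, Proposal D 17, Proposal E 9, Proposal F 11. Proposal A eliminated.
Round 2: Proposal B 17, Proposal C 10, Proposal D 17, Proposal E 9, Proposal F 11. Proposal E eliminated.
Round 3: Proposal B 26, Proposal C 10, Proposal D 17, Proposal F 11. Proposal C eliminated.
Round 4: Proposal B 26, Proposal D 17, Proposal F 21. Proposal D eliminated.
Round 5: Proposal B 37, Proposal F 27. Proposal B has a majority (≥33).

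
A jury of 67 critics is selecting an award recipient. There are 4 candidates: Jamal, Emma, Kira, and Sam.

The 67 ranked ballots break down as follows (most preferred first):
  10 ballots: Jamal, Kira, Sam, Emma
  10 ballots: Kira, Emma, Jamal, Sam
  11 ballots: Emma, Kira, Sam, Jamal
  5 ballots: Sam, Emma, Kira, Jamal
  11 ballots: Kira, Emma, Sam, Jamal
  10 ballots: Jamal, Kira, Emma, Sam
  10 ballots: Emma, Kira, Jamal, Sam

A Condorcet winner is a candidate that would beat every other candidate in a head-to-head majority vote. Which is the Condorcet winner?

Kira

Kira vs Jamal: 47–20
Kira vs Emma: 41–26
Kira vs Sam: 62–5
Kira beats every other candidate.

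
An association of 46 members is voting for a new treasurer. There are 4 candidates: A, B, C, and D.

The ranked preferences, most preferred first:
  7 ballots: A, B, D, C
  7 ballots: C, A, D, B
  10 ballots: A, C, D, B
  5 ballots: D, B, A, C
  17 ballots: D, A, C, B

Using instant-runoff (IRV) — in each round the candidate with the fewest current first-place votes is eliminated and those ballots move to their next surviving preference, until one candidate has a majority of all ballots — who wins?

Round 1: A 17, B 0, C 7, D 22. B eliminated.
Round 2: A 17, C 7, D 22. C eliminated.
Round 3: A 24, D 22. A has a majority (≥24).

A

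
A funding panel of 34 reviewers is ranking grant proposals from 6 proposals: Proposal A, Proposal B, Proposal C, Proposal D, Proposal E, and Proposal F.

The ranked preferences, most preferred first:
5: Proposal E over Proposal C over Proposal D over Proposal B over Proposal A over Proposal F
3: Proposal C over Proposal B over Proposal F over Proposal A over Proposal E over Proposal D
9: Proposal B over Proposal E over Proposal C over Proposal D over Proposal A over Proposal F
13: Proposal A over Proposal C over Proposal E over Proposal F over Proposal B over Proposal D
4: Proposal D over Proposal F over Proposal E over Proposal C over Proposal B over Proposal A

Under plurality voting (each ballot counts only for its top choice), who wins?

Proposal A

First-place votes: Proposal A 13, Proposal B 9, Proposal C 3, Proposal D 4, Proposal E 5, Proposal F 0.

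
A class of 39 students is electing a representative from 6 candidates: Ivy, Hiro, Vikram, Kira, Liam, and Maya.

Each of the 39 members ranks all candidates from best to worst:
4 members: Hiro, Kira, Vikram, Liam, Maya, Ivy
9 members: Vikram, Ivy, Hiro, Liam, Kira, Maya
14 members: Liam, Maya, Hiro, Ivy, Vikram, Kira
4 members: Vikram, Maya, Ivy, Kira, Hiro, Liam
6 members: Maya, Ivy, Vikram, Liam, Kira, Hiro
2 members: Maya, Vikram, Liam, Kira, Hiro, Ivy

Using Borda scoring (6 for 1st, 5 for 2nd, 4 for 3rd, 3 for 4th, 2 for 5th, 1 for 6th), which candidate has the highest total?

Vikram

Ivy: 4×1 + 9×5 + 14×3 + 4×4 + 6×5 + 2×1 = 139
Hiro: 4×6 + 9×4 + 14×4 + 4×2 + 6×1 + 2×2 = 134
Vikram: 4×4 + 9×6 + 14×2 + 4×6 + 6×4 + 2×5 = 156
Kira: 4×5 + 9×2 + 14×1 + 4×3 + 6×2 + 2×3 = 82
Liam: 4×3 + 9×3 + 14×6 + 4×1 + 6×3 + 2×4 = 153
Maya: 4×2 + 9×1 + 14×5 + 4×5 + 6×6 + 2×6 = 155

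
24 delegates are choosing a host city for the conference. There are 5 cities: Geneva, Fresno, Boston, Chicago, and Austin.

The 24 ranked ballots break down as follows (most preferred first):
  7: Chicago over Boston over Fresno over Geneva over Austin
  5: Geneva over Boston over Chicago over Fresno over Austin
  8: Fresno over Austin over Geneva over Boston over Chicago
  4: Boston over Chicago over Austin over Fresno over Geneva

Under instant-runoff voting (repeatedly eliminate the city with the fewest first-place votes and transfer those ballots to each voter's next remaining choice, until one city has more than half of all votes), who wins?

Chicago

Round 1: Geneva 5, Fresno 8, Boston 4, Chicago 7, Austin 0. Austin eliminated.
Round 2: Geneva 5, Fresno 8, Boston 4, Chicago 7. Boston eliminated.
Round 3: Geneva 5, Fresno 8, Chicago 11. Geneva eliminated.
Round 4: Fresno 8, Chicago 16. Chicago has a majority (≥13).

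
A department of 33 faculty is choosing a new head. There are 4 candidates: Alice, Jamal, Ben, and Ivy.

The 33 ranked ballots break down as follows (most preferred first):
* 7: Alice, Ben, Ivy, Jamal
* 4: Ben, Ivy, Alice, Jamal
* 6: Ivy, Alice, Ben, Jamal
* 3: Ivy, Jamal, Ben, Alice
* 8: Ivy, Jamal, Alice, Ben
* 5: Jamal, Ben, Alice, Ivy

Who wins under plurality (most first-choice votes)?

First-place votes: Alice 7, Jamal 5, Ben 4, Ivy 17.

Ivy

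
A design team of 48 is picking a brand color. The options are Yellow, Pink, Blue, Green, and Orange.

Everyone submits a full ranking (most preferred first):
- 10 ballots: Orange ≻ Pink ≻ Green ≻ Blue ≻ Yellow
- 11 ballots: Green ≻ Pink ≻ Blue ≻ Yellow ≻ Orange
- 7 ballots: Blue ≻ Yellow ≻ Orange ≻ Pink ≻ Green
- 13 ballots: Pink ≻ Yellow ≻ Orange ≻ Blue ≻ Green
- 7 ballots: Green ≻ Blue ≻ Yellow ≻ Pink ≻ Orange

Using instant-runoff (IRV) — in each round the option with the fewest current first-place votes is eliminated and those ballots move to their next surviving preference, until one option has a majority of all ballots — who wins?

Round 1: Yellow 0, Pink 13, Blue 7, Green 18, Orange 10. Yellow eliminated.
Round 2: Pink 13, Blue 7, Green 18, Orange 10. Blue eliminated.
Round 3: Pink 13, Green 18, Orange 17. Pink eliminated.
Round 4: Green 18, Orange 30. Orange has a majority (≥25).

Orange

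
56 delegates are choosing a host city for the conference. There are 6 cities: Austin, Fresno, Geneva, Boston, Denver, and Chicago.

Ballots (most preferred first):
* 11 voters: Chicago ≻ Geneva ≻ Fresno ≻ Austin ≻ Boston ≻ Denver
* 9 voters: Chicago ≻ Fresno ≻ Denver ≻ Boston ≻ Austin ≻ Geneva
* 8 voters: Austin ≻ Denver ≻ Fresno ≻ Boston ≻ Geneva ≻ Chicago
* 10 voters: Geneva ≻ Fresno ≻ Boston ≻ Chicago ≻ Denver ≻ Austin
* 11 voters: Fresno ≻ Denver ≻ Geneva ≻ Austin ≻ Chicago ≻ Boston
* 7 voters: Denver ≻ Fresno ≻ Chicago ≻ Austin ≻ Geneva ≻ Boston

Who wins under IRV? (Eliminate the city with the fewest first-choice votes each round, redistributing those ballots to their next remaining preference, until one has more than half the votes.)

Round 1: Austin 8, Fresno 11, Geneva 10, Boston 0, Denver 7, Chicago 20. Boston eliminated.
Round 2: Austin 8, Fresno 11, Geneva 10, Denver 7, Chicago 20. Denver eliminated.
Round 3: Austin 8, Fresno 18, Geneva 10, Chicago 20. Austin eliminated.
Round 4: Fresno 26, Geneva 10, Chicago 20. Geneva eliminated.
Round 5: Fresno 36, Chicago 20. Fresno has a majority (≥29).

Fresno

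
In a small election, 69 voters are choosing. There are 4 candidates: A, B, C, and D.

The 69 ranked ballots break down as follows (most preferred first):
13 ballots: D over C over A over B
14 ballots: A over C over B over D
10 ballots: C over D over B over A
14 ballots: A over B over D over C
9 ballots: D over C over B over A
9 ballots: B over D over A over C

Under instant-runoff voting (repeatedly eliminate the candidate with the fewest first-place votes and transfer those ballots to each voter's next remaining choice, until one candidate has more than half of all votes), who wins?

D

Round 1: A 28, B 9, C 10, D 22. B eliminated.
Round 2: A 28, C 10, D 31. C eliminated.
Round 3: A 28, D 41. D has a majority (≥35).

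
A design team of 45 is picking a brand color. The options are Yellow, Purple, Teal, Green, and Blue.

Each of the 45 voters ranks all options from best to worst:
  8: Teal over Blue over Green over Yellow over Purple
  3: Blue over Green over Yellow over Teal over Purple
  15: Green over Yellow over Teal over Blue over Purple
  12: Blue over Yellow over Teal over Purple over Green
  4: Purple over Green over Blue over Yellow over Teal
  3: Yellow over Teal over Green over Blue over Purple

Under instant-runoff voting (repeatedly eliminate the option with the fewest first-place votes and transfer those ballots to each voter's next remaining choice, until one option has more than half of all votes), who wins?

Blue

Round 1: Yellow 3, Purple 4, Teal 8, Green 15, Blue 15. Yellow eliminated.
Round 2: Purple 4, Teal 11, Green 15, Blue 15. Purple eliminated.
Round 3: Teal 11, Green 19, Blue 15. Teal eliminated.
Round 4: Green 22, Blue 23. Blue has a majority (≥23).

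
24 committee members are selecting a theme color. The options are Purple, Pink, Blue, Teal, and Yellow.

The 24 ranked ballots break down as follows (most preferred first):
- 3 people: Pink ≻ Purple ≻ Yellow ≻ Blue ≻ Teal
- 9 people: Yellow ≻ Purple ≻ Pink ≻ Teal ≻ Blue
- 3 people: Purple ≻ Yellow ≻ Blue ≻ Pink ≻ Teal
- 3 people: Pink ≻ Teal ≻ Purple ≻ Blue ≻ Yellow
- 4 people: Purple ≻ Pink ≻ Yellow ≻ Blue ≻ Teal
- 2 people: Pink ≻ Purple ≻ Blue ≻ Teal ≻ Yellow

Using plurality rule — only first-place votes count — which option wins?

First-place votes: Purple 7, Pink 8, Blue 0, Teal 0, Yellow 9.

Yellow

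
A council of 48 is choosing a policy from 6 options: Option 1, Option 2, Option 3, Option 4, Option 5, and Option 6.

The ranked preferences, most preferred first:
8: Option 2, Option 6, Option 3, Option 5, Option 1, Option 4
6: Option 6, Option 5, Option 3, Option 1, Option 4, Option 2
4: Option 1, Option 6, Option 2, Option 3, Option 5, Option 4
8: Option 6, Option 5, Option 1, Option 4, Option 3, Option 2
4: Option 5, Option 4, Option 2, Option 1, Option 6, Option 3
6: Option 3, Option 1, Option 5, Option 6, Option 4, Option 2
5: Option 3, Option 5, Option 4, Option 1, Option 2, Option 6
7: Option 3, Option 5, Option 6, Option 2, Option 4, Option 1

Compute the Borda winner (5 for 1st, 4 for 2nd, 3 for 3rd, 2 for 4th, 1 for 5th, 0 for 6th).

Option 5

Option 1: 8×1 + 6×2 + 4×5 + 8×3 + 4×2 + 6×4 + 5×2 + 7×0 = 106
Option 2: 8×5 + 6×0 + 4×3 + 8×0 + 4×3 + 6×0 + 5×1 + 7×2 = 83
Option 3: 8×3 + 6×3 + 4×2 + 8×1 + 4×0 + 6×5 + 5×5 + 7×5 = 148
Option 4: 8×0 + 6×1 + 4×0 + 8×2 + 4×4 + 6×1 + 5×3 + 7×1 = 66
Option 5: 8×2 + 6×4 + 4×1 + 8×4 + 4×5 + 6×3 + 5×4 + 7×4 = 162
Option 6: 8×4 + 6×5 + 4×4 + 8×5 + 4×1 + 6×2 + 5×0 + 7×3 = 155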